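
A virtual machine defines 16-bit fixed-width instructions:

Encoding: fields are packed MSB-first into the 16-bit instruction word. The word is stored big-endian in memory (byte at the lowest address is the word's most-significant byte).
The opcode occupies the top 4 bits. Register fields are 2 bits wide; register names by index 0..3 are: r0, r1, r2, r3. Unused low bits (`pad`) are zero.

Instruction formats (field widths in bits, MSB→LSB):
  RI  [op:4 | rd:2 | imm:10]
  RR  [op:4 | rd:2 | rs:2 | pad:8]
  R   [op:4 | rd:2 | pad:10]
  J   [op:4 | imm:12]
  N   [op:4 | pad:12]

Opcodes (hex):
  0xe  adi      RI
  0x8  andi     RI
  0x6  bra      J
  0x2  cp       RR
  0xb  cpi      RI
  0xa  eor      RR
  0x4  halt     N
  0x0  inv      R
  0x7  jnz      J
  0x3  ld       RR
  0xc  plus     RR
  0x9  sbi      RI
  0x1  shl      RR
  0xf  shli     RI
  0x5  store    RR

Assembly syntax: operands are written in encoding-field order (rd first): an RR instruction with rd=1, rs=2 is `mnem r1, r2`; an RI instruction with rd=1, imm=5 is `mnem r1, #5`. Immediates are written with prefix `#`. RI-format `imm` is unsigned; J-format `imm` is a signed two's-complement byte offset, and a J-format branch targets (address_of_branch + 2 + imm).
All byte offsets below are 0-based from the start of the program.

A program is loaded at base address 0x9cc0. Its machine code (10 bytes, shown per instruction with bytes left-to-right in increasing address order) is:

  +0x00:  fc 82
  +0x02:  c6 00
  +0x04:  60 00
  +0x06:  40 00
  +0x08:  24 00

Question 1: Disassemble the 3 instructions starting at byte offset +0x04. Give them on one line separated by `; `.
bra #0; halt; cp r1, r0

off 0x04: read 60 00 as big → 0x6000
  top 4b → 0x6 → bra [J]
  imm: (w>>0)&0xfff=0x0 → #0
off 0x06: read 40 00 as big → 0x4000
  top 4b → 0x4 → halt [N]
off 0x08: read 24 00 as big → 0x2400
  top 4b → 0x2 → cp [RR]
  rd: (w>>10)&0x3=0x1 → r1
  rs: (w>>8)&0x3=0x0 → r0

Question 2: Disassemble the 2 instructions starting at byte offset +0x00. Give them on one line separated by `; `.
off 0x00: read fc 82 as big → 0xfc82
  opcode bits[15:12]=0xf: shli/RI
  [11:10] rd=3 = r3
  [9:0] imm=130 = #130
off 0x02: read c6 00 as big → 0xc600
  opcode bits[15:12]=0xc: plus/RR
  [11:10] rd=1 = r1
  [9:8] rs=2 = r2

shli r3, #130; plus r1, r2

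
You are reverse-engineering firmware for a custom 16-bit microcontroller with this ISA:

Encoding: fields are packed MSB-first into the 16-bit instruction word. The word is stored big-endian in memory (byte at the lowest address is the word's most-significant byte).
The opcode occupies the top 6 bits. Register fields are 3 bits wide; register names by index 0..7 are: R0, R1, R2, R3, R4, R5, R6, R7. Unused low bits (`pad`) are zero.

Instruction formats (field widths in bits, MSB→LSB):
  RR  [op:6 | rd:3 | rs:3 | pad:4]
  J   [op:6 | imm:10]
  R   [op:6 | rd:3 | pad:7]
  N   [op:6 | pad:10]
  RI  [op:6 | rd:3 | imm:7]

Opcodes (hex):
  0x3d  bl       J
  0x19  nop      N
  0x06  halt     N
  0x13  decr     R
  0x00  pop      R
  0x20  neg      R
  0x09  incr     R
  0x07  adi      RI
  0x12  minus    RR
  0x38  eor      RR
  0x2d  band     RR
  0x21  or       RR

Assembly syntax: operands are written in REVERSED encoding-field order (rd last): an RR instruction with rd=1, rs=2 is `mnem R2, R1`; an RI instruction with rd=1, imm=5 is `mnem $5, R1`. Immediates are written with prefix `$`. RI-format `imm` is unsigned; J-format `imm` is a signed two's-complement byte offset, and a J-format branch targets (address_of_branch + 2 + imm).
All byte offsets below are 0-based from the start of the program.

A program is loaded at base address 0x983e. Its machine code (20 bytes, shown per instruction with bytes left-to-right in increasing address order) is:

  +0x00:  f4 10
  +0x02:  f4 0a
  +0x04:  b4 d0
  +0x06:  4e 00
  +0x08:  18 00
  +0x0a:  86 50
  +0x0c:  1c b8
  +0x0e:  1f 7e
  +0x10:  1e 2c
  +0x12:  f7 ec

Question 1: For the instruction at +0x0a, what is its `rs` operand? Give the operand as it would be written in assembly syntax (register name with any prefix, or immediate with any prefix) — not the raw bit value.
R5

+0x0a: 86 50 ⇒ word 0x8650 (big)
  op=0x8650>>10=0x21 ⇒ or (RR)
  rd: (w>>7)&0x7=0x4 → R4
  rs: (w>>4)&0x7=0x5 → R5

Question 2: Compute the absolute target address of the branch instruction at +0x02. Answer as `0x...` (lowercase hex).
0x984c

+0x02: f4 0a ⇒ word 0xf40a (big)
  opcode bits[15:10]=0x3d: bl/J
  imm: (w>>0)&0x3ff=0xa → $10
  target = base 0x983e + off 0x02 + 2 + imm 10 = 0x984c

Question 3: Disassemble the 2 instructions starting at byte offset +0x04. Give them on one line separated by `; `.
band R5, R1; decr R4

[04] b4 d0 → 0xb4d0
  op=0xb4d0>>10=0x2d ⇒ band (RR)
  rd: (w>>7)&0x7=0x1 → R1
  rs: (w>>4)&0x7=0x5 → R5
[06] 4e 00 → 0x4e00
  op=0x4e00>>10=0x13 ⇒ decr (R)
  rd: (w>>7)&0x7=0x4 → R4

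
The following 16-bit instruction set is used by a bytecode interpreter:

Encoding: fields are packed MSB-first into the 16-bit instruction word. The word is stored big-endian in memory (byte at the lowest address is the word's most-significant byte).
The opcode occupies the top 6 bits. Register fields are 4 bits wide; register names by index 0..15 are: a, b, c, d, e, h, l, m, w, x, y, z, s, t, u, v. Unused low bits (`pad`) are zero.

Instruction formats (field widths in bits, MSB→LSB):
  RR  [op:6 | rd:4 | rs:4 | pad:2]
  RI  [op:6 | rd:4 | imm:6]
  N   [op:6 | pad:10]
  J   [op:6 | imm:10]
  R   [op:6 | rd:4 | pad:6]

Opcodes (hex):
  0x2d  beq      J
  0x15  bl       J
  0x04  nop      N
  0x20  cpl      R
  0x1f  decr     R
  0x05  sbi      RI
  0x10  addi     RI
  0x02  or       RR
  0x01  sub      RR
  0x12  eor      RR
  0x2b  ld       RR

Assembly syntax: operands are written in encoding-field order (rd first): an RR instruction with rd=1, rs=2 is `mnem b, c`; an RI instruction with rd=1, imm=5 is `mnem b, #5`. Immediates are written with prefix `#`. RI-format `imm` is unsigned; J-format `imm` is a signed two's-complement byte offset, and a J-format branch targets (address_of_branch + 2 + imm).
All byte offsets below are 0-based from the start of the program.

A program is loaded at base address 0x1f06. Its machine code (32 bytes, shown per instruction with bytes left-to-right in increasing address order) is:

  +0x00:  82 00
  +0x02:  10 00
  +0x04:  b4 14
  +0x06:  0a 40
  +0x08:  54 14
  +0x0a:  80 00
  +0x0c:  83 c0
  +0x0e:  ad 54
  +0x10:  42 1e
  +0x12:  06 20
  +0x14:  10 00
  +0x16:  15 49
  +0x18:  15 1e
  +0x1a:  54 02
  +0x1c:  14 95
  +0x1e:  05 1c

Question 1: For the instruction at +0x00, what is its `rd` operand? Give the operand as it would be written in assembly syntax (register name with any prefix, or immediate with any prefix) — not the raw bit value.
+0x00: 82 00 ⇒ word 0x8200 (big)
  opcode bits[15:10]=0x20: cpl/R
  [9:6] rd=8 = w

w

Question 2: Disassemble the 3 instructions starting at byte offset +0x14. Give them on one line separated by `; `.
@+14  big-endian(10 00) = 0x1000
  top 6b → 0x4 → nop [N]
@+16  big-endian(15 49) = 0x1549
  top 6b → 0x5 → sbi [RI]
  [9:6] rd=5 = h
  [5:0] imm=9 = #9
@+18  big-endian(15 1e) = 0x151e
  top 6b → 0x5 → sbi [RI]
  [9:6] rd=4 = e
  [5:0] imm=30 = #30

nop; sbi h, #9; sbi e, #30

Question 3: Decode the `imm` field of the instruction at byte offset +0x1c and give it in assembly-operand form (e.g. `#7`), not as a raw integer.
#21

off 0x1c: read 14 95 as big → 0x1495
  top 6b → 0x5 → sbi [RI]
  rd: (w>>6)&0xf=0x2 → c
  imm: (w>>0)&0x3f=0x15 → #21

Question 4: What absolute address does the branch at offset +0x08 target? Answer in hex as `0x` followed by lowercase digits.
0x1f24

@+08  big-endian(54 14) = 0x5414
  opcode bits[15:10]=0x15: bl/J
  imm: (w>>0)&0x3ff=0x14 → #20
  target = base 0x1f06 + off 0x08 + 2 + imm 20 = 0x1f24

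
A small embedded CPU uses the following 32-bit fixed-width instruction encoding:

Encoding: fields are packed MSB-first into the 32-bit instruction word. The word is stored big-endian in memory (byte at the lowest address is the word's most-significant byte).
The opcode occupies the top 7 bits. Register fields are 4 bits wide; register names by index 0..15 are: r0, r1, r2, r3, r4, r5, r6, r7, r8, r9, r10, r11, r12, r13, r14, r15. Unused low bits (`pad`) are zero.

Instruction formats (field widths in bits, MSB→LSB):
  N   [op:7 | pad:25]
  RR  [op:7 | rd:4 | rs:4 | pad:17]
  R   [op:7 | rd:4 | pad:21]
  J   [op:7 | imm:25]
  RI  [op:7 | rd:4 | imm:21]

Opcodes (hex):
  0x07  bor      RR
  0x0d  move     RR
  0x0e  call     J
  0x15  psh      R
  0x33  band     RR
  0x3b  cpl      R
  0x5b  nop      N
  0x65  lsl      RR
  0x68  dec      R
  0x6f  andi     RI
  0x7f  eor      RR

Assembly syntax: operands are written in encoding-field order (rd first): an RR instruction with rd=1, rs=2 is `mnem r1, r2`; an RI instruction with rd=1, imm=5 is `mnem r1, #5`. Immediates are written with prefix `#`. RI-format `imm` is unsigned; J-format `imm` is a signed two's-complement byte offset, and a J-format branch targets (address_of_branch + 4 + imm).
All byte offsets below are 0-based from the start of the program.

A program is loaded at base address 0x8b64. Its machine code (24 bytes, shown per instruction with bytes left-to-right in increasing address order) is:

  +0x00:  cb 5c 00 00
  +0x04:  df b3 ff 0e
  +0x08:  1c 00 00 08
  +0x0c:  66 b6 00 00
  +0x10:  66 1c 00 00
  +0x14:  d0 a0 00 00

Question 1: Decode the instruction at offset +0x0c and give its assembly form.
@+0c  big-endian(66 b6 00 00) = 0x66b60000
  op=0x66b60000>>25=0x33 ⇒ band (RR)
  rd@[24:21]=0x5 ⇒ r5
  rs@[20:17]=0xb ⇒ r11

band r5, r11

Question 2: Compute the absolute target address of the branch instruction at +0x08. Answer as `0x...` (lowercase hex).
@+08  big-endian(1c 00 00 08) = 0x1c000008
  opcode bits[31:25]=0xe: call/J
  imm: (w>>0)&0x1ffffff=0x8 → #8
  target = base 0x8b64 + off 0x08 + 4 + imm 8 = 0x8b78

0x8b78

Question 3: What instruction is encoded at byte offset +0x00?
off 0x00: read cb 5c 00 00 as big → 0xcb5c0000
  top 7b → 0x65 → lsl [RR]
  rd: (w>>21)&0xf=0xa → r10
  rs: (w>>17)&0xf=0xe → r14

lsl r10, r14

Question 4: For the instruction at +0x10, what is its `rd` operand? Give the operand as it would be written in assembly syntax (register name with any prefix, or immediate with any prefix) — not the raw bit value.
r0

+0x10: 66 1c 00 00 ⇒ word 0x661c0000 (big)
  top 7b → 0x33 → band [RR]
  [24:21] rd=0 = r0
  [20:17] rs=14 = r14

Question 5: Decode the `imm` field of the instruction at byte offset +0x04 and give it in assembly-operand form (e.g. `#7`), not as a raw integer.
#1310478

+0x04: df b3 ff 0e ⇒ word 0xdfb3ff0e (big)
  opcode bits[31:25]=0x6f: andi/RI
  rd@[24:21]=0xd ⇒ r13
  imm@[20:0]=0x13ff0e ⇒ #1310478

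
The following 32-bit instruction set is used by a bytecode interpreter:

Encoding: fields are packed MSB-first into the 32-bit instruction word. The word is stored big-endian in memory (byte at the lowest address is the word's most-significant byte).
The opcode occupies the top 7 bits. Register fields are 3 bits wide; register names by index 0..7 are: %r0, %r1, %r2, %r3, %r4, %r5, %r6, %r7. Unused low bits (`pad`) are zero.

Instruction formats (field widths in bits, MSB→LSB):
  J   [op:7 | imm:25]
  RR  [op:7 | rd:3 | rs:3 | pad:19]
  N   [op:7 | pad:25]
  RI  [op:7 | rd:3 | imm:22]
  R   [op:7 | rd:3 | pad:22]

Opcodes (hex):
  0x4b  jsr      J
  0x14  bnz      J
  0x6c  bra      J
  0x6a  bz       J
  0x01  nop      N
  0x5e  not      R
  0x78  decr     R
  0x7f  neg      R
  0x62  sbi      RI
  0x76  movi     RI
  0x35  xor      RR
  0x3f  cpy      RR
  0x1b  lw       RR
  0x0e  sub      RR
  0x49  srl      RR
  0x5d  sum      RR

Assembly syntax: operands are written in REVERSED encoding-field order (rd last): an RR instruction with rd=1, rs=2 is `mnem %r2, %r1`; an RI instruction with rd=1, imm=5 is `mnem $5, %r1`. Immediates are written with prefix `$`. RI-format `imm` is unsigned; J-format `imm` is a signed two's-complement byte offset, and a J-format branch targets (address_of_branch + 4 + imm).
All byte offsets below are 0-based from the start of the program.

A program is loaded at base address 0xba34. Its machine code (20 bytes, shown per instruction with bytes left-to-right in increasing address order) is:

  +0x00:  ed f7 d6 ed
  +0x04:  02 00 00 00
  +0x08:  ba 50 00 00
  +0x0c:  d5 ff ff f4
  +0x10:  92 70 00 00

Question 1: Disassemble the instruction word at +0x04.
nop

+0x04: 02 00 00 00 ⇒ word 0x02000000 (big)
  op=0x02000000>>25=0x1 ⇒ nop (N)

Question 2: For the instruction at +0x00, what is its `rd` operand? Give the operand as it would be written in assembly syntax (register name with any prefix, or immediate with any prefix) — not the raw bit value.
off 0x00: read ed f7 d6 ed as big → 0xedf7d6ed
  opcode bits[31:25]=0x76: movi/RI
  [24:22] rd=7 = %r7
  [21:0] imm=3659501 = $3659501

%r7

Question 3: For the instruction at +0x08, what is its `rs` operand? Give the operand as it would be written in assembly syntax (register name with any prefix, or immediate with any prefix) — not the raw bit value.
%r2

@+08  big-endian(ba 50 00 00) = 0xba500000
  opcode bits[31:25]=0x5d: sum/RR
  rd: (w>>22)&0x7=0x1 → %r1
  rs: (w>>19)&0x7=0x2 → %r2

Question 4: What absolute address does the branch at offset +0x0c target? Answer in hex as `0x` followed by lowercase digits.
[0c] d5 ff ff f4 → 0xd5fffff4
  top 7b → 0x6a → bz [J]
  imm@[24:0]=0x1fffff4 (s25→-12) ⇒ $-12
  target = base 0xba34 + off 0x0c + 4 + imm -12 = 0xba38

0xba38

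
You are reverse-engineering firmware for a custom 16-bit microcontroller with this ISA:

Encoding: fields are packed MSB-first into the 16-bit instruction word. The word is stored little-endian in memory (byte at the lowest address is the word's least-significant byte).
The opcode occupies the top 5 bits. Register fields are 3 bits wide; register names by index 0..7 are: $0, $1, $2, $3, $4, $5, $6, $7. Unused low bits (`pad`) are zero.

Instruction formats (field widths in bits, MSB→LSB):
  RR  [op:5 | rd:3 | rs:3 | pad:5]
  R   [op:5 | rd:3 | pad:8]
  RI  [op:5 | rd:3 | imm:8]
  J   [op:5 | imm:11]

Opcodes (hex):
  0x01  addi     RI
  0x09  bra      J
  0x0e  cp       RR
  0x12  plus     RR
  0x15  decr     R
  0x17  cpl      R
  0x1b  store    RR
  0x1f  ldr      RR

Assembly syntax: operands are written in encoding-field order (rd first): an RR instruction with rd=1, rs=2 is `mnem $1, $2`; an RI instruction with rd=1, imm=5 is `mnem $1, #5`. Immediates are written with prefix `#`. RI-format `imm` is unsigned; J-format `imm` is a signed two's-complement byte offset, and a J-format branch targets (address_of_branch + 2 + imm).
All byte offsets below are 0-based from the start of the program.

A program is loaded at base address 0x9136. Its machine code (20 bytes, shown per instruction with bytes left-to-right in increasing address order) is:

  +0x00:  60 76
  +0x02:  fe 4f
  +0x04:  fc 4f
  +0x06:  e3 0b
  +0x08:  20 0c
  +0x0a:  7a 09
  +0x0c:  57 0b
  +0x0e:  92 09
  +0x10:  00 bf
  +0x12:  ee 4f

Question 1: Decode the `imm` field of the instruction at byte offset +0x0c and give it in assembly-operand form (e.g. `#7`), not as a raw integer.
#87

@+0c  little-endian(57 0b) = 0x0b57
  op=0x0b57>>11=0x1 ⇒ addi (RI)
  rd: (w>>8)&0x7=0x3 → $3
  imm: (w>>0)&0xff=0x57 → #87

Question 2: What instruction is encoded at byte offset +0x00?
off 0x00: read 60 76 as little → 0x7660
  opcode bits[15:11]=0xe: cp/RR
  [10:8] rd=6 = $6
  [7:5] rs=3 = $3

cp $6, $3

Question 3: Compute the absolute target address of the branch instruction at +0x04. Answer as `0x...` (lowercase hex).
0x9138

+0x04: fc 4f ⇒ word 0x4ffc (little)
  op=0x4ffc>>11=0x9 ⇒ bra (J)
  imm@[10:0]=0x7fc (s11→-4) ⇒ #-4
  target = base 0x9136 + off 0x04 + 2 + imm -4 = 0x9138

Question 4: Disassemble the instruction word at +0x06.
+0x06: e3 0b ⇒ word 0x0be3 (little)
  top 5b → 0x1 → addi [RI]
  rd@[10:8]=0x3 ⇒ $3
  imm@[7:0]=0xe3 ⇒ #227

addi $3, #227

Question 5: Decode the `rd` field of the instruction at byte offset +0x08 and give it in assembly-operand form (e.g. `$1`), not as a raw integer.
@+08  little-endian(20 0c) = 0x0c20
  opcode bits[15:11]=0x1: addi/RI
  rd: (w>>8)&0x7=0x4 → $4
  imm: (w>>0)&0xff=0x20 → #32

$4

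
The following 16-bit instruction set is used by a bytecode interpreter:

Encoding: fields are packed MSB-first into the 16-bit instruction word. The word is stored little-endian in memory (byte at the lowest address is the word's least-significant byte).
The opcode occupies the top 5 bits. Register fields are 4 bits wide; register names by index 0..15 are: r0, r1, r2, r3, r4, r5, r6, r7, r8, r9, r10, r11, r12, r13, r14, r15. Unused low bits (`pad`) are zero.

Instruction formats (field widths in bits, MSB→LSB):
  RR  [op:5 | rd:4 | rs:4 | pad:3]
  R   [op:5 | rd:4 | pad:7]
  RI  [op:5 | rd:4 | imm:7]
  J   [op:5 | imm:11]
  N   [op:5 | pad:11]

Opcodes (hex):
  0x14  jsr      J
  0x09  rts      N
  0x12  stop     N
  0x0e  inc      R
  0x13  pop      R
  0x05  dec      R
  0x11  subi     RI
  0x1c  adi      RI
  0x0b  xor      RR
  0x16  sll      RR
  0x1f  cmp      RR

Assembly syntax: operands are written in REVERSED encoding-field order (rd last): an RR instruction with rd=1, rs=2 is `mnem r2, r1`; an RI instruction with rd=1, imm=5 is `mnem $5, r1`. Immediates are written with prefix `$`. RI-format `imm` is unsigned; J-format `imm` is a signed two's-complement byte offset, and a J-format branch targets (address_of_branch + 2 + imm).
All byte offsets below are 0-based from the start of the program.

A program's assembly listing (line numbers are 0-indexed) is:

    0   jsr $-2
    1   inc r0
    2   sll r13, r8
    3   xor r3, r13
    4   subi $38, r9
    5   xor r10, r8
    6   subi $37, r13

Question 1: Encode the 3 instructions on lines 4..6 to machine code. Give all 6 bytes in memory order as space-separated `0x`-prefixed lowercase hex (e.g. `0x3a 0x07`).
0xa6 0x8c 0x50 0x5c 0xa5 0x8e

4. subi fields op=0x11:5|rd=9:4|imm=38:7 → word 8ca6h → a6 8c
5. xor fields op=0xb:5|rd=8:4|rs=10:4|pad=0:3 → word 5c50h → 50 5c
6. subi fields op=0x11:5|rd=13:4|imm=37:7 → word 8ea5h → a5 8e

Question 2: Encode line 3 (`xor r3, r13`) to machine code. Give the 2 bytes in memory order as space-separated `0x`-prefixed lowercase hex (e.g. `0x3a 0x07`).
line 3 (xor): pack op=0xb:5|rd=13:4|rs=3:4|pad=0:3 = 0x5e98; little→ 98 5e

0x98 0x5e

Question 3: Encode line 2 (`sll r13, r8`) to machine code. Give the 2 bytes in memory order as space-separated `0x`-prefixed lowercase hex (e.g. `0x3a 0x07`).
0x68 0xb4

L2: sll op=0x16:5|rd=8:4|rs=13:4|pad=0:3 ⇒ 0xb468 ⇒ little 68 b4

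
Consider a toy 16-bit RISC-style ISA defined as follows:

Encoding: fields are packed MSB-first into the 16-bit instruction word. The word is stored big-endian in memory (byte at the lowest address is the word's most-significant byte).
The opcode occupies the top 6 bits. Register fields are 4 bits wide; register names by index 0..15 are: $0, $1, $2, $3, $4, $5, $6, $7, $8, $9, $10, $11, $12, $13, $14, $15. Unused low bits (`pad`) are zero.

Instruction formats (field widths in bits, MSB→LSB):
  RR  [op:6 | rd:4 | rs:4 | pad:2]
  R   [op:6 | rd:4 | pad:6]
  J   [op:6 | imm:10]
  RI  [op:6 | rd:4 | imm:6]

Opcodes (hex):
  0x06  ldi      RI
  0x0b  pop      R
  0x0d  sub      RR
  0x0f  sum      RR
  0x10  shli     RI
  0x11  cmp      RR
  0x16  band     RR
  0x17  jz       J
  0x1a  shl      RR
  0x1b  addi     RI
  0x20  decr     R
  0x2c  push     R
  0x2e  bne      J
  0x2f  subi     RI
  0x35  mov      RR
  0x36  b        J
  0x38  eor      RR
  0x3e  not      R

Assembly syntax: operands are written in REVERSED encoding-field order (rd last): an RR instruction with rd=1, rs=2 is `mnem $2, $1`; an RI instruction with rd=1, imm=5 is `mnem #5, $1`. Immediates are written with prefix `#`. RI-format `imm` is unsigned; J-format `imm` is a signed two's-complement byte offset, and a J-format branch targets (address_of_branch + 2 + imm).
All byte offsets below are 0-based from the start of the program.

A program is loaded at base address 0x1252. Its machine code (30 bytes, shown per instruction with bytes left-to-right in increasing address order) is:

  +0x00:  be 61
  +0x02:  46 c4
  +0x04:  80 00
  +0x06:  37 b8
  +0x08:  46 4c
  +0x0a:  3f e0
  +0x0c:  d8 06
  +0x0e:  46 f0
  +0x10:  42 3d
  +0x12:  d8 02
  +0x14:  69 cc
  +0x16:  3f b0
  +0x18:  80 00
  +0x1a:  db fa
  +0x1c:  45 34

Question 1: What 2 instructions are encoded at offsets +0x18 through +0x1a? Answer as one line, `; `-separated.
decr $0; b #-6

+0x18: 80 00 ⇒ word 0x8000 (big)
  opcode bits[15:10]=0x20: decr/R
  rd@[9:6]=0x0 ⇒ $0
+0x1a: db fa ⇒ word 0xdbfa (big)
  opcode bits[15:10]=0x36: b/J
  imm@[9:0]=0x3fa (s10→-6) ⇒ #-6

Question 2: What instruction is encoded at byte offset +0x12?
+0x12: d8 02 ⇒ word 0xd802 (big)
  top 6b → 0x36 → b [J]
  [9:0] imm=2 = #2

b #2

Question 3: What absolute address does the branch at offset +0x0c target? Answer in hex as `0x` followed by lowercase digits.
[0c] d8 06 → 0xd806
  opcode bits[15:10]=0x36: b/J
  imm: (w>>0)&0x3ff=0x6 → #6
  target = base 0x1252 + off 0x0c + 2 + imm 6 = 0x1266

0x1266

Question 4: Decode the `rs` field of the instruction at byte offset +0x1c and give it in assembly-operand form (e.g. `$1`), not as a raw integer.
[1c] 45 34 → 0x4534
  opcode bits[15:10]=0x11: cmp/RR
  [9:6] rd=4 = $4
  [5:2] rs=13 = $13

$13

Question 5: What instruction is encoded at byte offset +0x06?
sub $14, $14

@+06  big-endian(37 b8) = 0x37b8
  opcode bits[15:10]=0xd: sub/RR
  rd: (w>>6)&0xf=0xe → $14
  rs: (w>>2)&0xf=0xe → $14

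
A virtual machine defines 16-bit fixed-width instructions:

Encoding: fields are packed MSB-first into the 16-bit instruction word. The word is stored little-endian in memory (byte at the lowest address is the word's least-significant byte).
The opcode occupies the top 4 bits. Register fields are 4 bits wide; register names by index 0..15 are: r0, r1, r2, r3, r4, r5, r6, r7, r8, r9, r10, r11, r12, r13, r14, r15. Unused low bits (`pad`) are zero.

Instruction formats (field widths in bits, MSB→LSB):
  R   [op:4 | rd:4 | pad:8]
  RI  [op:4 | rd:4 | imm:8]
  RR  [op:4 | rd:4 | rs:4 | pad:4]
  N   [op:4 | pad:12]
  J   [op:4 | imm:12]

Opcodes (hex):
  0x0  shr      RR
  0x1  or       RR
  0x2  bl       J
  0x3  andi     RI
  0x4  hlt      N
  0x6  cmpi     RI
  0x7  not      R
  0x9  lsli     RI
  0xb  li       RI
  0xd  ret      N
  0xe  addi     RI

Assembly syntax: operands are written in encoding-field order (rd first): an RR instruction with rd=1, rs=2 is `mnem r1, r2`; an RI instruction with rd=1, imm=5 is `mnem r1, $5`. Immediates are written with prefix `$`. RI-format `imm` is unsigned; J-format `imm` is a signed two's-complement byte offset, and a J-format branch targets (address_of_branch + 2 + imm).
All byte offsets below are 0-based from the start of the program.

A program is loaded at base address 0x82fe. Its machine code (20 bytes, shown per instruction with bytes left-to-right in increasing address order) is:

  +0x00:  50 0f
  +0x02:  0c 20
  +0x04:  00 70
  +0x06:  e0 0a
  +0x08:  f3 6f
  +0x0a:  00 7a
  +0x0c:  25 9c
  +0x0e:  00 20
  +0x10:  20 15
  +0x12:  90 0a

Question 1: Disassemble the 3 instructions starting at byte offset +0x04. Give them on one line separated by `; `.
off 0x04: read 00 70 as little → 0x7000
  opcode bits[15:12]=0x7: not/R
  [11:8] rd=0 = r0
off 0x06: read e0 0a as little → 0x0ae0
  opcode bits[15:12]=0x0: shr/RR
  [11:8] rd=10 = r10
  [7:4] rs=14 = r14
off 0x08: read f3 6f as little → 0x6ff3
  opcode bits[15:12]=0x6: cmpi/RI
  [11:8] rd=15 = r15
  [7:0] imm=243 = $243

not r0; shr r10, r14; cmpi r15, $243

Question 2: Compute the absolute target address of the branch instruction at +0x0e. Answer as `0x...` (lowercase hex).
0x830e

+0x0e: 00 20 ⇒ word 0x2000 (little)
  top 4b → 0x2 → bl [J]
  imm@[11:0]=0x0 ⇒ $0
  target = base 0x82fe + off 0x0e + 2 + imm 0 = 0x830e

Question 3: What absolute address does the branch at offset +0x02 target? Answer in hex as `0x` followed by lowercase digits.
0x830e

off 0x02: read 0c 20 as little → 0x200c
  op=0x200c>>12=0x2 ⇒ bl (J)
  imm@[11:0]=0xc ⇒ $12
  target = base 0x82fe + off 0x02 + 2 + imm 12 = 0x830e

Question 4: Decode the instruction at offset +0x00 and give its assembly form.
@+00  little-endian(50 0f) = 0x0f50
  top 4b → 0x0 → shr [RR]
  rd: (w>>8)&0xf=0xf → r15
  rs: (w>>4)&0xf=0x5 → r5

shr r15, r5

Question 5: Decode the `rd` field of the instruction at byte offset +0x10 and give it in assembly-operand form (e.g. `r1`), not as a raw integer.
r5

@+10  little-endian(20 15) = 0x1520
  top 4b → 0x1 → or [RR]
  rd@[11:8]=0x5 ⇒ r5
  rs@[7:4]=0x2 ⇒ r2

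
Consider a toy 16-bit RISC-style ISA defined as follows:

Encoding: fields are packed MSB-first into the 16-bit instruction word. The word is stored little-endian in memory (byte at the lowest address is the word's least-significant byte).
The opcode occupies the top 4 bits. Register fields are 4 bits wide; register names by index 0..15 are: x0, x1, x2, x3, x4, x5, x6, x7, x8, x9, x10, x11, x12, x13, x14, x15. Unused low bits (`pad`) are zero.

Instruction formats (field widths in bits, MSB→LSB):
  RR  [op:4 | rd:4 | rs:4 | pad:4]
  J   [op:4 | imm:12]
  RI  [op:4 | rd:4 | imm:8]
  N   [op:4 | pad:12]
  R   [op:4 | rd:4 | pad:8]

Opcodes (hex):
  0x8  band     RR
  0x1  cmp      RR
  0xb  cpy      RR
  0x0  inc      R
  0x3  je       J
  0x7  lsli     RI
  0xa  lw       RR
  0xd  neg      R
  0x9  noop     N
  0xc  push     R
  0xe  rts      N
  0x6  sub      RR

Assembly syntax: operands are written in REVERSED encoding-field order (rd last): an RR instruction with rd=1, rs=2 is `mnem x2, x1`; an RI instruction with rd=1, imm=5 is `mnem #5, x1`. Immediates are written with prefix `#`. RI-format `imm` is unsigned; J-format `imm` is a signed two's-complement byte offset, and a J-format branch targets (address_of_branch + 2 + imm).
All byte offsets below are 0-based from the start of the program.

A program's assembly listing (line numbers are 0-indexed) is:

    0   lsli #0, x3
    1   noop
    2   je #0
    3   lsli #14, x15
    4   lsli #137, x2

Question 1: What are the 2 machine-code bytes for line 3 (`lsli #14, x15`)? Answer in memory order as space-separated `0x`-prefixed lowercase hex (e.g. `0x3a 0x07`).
0x0e 0x7f

L3: lsli op=0x7:4|rd=15:4|imm=14:8 ⇒ 0x7f0e ⇒ little 0e 7f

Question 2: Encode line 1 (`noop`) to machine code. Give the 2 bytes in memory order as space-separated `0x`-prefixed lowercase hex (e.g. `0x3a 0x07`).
L1: noop op=0x9:4|pad=0:12 ⇒ 0x9000 ⇒ little 00 90

0x00 0x90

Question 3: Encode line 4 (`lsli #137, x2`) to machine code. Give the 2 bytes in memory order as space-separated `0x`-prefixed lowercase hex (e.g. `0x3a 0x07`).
0x89 0x72

4. lsli fields op=0x7:4|rd=2:4|imm=137:8 → word 7289h → 89 72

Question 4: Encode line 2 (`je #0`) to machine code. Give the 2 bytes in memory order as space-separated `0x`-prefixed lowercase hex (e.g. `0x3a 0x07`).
0x00 0x30

2. je fields op=0x3:4|imm=0:12 → word 3000h → 00 30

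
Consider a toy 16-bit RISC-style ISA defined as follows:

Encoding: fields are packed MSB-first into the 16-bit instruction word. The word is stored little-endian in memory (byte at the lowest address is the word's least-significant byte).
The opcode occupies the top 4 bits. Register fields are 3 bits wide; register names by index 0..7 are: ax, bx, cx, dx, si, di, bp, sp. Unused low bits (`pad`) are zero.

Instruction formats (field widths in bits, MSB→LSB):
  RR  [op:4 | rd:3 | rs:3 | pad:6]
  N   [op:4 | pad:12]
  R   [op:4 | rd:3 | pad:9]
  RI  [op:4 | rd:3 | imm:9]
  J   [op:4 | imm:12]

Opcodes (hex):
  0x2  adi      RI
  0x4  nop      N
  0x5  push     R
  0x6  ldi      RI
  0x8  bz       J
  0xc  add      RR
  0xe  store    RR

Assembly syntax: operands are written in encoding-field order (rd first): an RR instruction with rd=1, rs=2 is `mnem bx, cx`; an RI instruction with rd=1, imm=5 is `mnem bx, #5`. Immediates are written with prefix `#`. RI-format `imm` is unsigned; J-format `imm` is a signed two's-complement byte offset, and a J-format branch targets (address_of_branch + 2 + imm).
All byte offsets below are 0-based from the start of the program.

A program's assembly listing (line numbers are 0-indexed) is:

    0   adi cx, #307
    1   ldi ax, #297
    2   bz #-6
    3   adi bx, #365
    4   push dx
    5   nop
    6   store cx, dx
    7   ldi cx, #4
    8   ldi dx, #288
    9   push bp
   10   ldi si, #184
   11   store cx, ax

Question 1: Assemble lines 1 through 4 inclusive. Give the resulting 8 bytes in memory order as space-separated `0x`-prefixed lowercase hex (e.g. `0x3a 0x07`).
1. ldi fields op=0x6:4|rd=0:3|imm=297:9 → word 6129h → 29 61
2. bz fields op=0x8:4|imm=-6:12 → word 8ffah → fa 8f
3. adi fields op=0x2:4|rd=1:3|imm=365:9 → word 236dh → 6d 23
4. push fields op=0x5:4|rd=3:3|pad=0:9 → word 5600h → 00 56

0x29 0x61 0xfa 0x8f 0x6d 0x23 0x00 0x56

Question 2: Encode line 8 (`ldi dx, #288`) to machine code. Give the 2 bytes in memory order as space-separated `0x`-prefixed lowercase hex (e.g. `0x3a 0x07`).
0x20 0x67

line 8 (ldi): pack op=0x6:4|rd=3:3|imm=288:9 = 0x6720; little→ 20 67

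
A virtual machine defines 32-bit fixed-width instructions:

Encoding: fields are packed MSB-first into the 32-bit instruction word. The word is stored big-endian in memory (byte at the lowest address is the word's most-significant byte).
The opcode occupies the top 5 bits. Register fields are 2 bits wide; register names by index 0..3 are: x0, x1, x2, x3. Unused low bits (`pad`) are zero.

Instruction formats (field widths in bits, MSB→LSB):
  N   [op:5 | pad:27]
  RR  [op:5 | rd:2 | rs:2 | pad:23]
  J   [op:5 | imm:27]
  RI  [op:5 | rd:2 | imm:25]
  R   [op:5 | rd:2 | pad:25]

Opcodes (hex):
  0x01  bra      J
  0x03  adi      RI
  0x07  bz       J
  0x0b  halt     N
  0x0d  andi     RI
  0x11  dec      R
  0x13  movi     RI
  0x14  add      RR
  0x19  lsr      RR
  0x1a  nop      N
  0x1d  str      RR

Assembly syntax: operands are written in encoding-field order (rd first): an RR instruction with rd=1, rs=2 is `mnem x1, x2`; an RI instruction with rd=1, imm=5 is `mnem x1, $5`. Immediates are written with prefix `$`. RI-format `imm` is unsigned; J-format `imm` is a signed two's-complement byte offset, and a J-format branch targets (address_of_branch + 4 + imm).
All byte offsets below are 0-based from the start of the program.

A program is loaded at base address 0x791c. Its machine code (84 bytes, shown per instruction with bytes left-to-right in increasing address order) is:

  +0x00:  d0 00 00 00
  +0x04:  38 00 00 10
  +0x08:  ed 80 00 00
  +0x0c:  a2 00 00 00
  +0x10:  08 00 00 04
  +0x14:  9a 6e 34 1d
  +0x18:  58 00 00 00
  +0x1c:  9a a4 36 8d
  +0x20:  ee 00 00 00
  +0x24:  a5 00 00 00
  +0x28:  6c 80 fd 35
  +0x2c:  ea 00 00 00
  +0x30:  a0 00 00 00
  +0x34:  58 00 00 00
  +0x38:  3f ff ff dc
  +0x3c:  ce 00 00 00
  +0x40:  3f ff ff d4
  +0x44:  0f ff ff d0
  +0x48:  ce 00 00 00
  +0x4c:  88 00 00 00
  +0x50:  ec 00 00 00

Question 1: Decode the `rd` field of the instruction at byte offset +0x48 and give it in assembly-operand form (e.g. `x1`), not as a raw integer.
x3

[48] ce 00 00 00 → 0xce000000
  opcode bits[31:27]=0x19: lsr/RR
  rd: (w>>25)&0x3=0x3 → x3
  rs: (w>>23)&0x3=0x0 → x0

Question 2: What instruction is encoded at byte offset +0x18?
halt

[18] 58 00 00 00 → 0x58000000
  opcode bits[31:27]=0xb: halt/N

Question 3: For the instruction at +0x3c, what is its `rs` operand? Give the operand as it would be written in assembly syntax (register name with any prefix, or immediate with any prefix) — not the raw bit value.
x0

+0x3c: ce 00 00 00 ⇒ word 0xce000000 (big)
  top 5b → 0x19 → lsr [RR]
  rd@[26:25]=0x3 ⇒ x3
  rs@[24:23]=0x0 ⇒ x0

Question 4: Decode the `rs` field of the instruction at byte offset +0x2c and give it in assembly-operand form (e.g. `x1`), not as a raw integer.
x0

[2c] ea 00 00 00 → 0xea000000
  opcode bits[31:27]=0x1d: str/RR
  rd: (w>>25)&0x3=0x1 → x1
  rs: (w>>23)&0x3=0x0 → x0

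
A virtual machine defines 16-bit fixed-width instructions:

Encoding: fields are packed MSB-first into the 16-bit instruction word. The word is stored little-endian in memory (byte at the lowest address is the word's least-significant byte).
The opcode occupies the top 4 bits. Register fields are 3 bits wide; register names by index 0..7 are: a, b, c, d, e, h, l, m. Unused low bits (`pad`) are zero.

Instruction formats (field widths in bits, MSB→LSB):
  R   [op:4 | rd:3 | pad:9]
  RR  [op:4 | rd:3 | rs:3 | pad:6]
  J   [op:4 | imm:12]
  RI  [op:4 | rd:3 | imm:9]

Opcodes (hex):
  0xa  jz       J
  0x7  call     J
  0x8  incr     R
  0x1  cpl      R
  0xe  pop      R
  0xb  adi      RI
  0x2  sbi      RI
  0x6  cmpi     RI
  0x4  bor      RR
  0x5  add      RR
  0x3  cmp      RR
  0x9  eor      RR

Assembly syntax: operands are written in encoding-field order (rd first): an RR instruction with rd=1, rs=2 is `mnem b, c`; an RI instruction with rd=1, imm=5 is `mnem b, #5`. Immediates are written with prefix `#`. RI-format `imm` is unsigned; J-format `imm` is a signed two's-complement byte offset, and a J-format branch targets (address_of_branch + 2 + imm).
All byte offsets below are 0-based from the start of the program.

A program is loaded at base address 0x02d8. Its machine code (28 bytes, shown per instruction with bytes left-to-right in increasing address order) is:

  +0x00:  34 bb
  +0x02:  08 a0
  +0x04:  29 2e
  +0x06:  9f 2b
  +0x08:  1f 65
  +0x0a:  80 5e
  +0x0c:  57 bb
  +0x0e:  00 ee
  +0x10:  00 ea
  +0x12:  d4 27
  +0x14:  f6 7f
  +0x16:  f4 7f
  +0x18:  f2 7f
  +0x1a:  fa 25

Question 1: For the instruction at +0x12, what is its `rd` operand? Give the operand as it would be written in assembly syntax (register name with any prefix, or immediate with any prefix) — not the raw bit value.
off 0x12: read d4 27 as little → 0x27d4
  opcode bits[15:12]=0x2: sbi/RI
  [11:9] rd=3 = d
  [8:0] imm=468 = #468

d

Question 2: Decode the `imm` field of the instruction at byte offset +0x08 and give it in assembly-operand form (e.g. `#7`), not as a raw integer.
off 0x08: read 1f 65 as little → 0x651f
  opcode bits[15:12]=0x6: cmpi/RI
  [11:9] rd=2 = c
  [8:0] imm=287 = #287

#287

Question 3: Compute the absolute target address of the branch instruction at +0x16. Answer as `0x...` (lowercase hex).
0x02e4

@+16  little-endian(f4 7f) = 0x7ff4
  op=0x7ff4>>12=0x7 ⇒ call (J)
  imm@[11:0]=0xff4 (s12→-12) ⇒ #-12
  target = base 0x02d8 + off 0x16 + 2 + imm -12 = 0x02e4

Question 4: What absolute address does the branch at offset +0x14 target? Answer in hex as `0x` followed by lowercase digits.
0x02e4

off 0x14: read f6 7f as little → 0x7ff6
  op=0x7ff6>>12=0x7 ⇒ call (J)
  imm: (w>>0)&0xfff=0xff6 (s12→-10) → #-10
  target = base 0x02d8 + off 0x14 + 2 + imm -10 = 0x02e4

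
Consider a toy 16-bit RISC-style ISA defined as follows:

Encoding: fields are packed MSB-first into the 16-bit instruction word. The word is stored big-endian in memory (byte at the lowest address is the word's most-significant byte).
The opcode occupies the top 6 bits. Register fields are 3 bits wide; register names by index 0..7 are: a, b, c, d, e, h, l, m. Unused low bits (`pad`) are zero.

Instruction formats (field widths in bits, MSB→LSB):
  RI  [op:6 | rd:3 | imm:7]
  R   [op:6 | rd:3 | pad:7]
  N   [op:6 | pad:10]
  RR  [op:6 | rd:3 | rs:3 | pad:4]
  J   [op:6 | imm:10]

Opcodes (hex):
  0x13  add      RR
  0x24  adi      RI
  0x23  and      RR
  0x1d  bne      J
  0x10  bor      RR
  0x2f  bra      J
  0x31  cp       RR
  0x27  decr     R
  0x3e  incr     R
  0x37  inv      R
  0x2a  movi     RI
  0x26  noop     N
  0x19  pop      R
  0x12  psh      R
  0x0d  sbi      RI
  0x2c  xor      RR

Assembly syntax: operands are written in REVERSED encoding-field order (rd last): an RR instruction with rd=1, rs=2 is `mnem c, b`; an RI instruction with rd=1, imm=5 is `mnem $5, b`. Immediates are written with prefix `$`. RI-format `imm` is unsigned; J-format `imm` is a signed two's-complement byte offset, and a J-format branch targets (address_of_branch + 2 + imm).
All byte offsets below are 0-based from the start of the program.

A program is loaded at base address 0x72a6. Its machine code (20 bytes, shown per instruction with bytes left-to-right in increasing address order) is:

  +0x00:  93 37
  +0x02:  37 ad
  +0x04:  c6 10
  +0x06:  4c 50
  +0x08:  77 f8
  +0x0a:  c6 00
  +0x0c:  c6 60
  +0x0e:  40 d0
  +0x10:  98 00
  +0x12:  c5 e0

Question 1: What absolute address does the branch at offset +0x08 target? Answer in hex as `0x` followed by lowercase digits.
0x72a8

[08] 77 f8 → 0x77f8
  op=0x77f8>>10=0x1d ⇒ bne (J)
  [9:0] imm=1016 (s10→-8) = $-8
  target = base 0x72a6 + off 0x08 + 2 + imm -8 = 0x72a8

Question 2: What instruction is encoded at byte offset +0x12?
cp l, d

+0x12: c5 e0 ⇒ word 0xc5e0 (big)
  opcode bits[15:10]=0x31: cp/RR
  rd@[9:7]=0x3 ⇒ d
  rs@[6:4]=0x6 ⇒ l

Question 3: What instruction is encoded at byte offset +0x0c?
+0x0c: c6 60 ⇒ word 0xc660 (big)
  op=0xc660>>10=0x31 ⇒ cp (RR)
  rd@[9:7]=0x4 ⇒ e
  rs@[6:4]=0x6 ⇒ l

cp l, e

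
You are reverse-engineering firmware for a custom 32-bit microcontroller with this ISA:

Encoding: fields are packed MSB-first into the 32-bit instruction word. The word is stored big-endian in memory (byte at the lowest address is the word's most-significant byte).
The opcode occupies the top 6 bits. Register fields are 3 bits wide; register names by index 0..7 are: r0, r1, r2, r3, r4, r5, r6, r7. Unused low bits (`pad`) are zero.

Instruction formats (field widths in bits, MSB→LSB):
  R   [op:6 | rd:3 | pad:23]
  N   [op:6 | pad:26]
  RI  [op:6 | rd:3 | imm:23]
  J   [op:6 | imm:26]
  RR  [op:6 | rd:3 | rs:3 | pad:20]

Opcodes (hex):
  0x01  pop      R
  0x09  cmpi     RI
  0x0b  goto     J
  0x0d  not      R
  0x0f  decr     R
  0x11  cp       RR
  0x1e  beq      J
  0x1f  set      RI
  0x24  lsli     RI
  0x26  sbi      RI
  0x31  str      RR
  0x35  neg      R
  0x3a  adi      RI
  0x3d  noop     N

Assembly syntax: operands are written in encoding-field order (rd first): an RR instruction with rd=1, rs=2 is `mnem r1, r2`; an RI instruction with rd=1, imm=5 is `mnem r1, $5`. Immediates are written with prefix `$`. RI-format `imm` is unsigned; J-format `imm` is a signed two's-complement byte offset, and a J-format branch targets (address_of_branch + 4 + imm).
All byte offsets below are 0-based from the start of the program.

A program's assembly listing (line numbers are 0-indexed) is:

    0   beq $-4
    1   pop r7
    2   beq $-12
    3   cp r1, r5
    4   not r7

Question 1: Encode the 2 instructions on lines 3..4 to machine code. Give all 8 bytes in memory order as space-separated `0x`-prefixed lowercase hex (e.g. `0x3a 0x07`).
L3: cp op=0x11:6|rd=1:3|rs=5:3|pad=0:20 ⇒ 0x44d00000 ⇒ big 44 d0 00 00
L4: not op=0xd:6|rd=7:3|pad=0:23 ⇒ 0x37800000 ⇒ big 37 80 00 00

0x44 0xd0 0x00 0x00 0x37 0x80 0x00 0x00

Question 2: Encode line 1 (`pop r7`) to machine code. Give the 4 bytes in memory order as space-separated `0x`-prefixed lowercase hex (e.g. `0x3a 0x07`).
0x07 0x80 0x00 0x00

1. pop fields op=0x1:6|rd=7:3|pad=0:23 → word 07800000h → 07 80 00 00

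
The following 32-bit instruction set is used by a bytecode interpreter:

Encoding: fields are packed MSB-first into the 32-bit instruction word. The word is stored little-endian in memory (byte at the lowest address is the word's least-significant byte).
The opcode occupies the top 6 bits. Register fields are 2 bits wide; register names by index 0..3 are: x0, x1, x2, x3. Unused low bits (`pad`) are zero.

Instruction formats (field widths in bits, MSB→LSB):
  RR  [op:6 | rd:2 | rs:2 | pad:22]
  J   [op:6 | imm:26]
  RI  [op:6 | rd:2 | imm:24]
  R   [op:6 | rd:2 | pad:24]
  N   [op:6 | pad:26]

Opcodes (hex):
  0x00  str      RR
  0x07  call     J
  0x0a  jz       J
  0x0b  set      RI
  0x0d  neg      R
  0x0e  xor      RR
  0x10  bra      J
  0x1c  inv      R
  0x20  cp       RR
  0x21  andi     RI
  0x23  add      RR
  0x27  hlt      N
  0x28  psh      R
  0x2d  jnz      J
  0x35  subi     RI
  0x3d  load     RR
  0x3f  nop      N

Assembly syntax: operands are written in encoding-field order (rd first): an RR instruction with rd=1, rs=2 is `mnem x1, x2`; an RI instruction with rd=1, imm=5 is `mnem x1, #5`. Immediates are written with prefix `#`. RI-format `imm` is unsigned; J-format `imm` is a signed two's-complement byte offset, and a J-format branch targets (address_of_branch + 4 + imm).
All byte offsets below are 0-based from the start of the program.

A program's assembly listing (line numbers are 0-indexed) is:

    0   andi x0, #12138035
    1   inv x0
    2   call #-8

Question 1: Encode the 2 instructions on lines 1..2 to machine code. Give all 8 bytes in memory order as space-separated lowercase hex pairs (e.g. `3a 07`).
00 00 00 70 f8 ff ff 1f

L1: inv op=0x1c:6|rd=0:2|pad=0:24 ⇒ 0x70000000 ⇒ little 00 00 00 70
L2: call op=0x7:6|imm=-8:26 ⇒ 0x1ffffff8 ⇒ little f8 ff ff 1f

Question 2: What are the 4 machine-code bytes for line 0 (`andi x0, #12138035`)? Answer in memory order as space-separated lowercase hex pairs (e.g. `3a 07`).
line 0 (andi): pack op=0x21:6|rd=0:2|imm=12138035:24 = 0x84b93633; little→ 33 36 b9 84

33 36 b9 84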